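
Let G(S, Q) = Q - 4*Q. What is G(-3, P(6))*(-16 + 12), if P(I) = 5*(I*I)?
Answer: 2160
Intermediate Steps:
P(I) = 5*I**2
G(S, Q) = -3*Q
G(-3, P(6))*(-16 + 12) = (-15*6**2)*(-16 + 12) = -15*36*(-4) = -3*180*(-4) = -540*(-4) = 2160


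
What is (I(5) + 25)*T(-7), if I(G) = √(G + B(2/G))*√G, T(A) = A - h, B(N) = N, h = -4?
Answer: -75 - 9*√3 ≈ -90.589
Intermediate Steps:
T(A) = 4 + A (T(A) = A - 1*(-4) = A + 4 = 4 + A)
I(G) = √G*√(G + 2/G) (I(G) = √(G + 2/G)*√G = √G*√(G + 2/G))
(I(5) + 25)*T(-7) = (√5*√(5 + 2/5) + 25)*(4 - 7) = (√5*√(5 + 2*(⅕)) + 25)*(-3) = (√5*√(5 + ⅖) + 25)*(-3) = (√5*√(27/5) + 25)*(-3) = (√5*(3*√15/5) + 25)*(-3) = (3*√3 + 25)*(-3) = (25 + 3*√3)*(-3) = -75 - 9*√3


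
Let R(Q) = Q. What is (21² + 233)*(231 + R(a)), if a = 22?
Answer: 170522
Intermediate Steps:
(21² + 233)*(231 + R(a)) = (21² + 233)*(231 + 22) = (441 + 233)*253 = 674*253 = 170522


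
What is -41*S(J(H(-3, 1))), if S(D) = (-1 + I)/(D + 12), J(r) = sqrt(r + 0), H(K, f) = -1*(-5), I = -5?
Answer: 2952/139 - 246*sqrt(5)/139 ≈ 17.280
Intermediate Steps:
H(K, f) = 5
J(r) = sqrt(r)
S(D) = -6/(12 + D) (S(D) = (-1 - 5)/(D + 12) = -6/(12 + D))
-41*S(J(H(-3, 1))) = -(-246)/(12 + sqrt(5)) = 246/(12 + sqrt(5))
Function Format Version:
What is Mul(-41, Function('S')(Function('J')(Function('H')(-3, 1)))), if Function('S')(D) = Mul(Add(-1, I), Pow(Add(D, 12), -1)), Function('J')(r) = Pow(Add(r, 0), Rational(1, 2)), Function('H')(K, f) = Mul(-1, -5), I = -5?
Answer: Add(Rational(2952, 139), Mul(Rational(-246, 139), Pow(5, Rational(1, 2)))) ≈ 17.280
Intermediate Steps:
Function('H')(K, f) = 5
Function('J')(r) = Pow(r, Rational(1, 2))
Function('S')(D) = Mul(-6, Pow(Add(12, D), -1)) (Function('S')(D) = Mul(Add(-1, -5), Pow(Add(D, 12), -1)) = Mul(-6, Pow(Add(12, D), -1)))
Mul(-41, Function('S')(Function('J')(Function('H')(-3, 1)))) = Mul(-41, Mul(-6, Pow(Add(12, Pow(5, Rational(1, 2))), -1))) = Mul(246, Pow(Add(12, Pow(5, Rational(1, 2))), -1))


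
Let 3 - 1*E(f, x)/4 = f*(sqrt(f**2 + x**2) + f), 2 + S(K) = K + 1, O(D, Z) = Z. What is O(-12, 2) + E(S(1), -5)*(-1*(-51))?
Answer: 614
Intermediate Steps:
S(K) = -1 + K (S(K) = -2 + (K + 1) = -2 + (1 + K) = -1 + K)
E(f, x) = 12 - 4*f*(f + sqrt(f**2 + x**2)) (E(f, x) = 12 - 4*f*(sqrt(f**2 + x**2) + f) = 12 - 4*f*(f + sqrt(f**2 + x**2)))
O(-12, 2) + E(S(1), -5)*(-1*(-51)) = 2 + (12 - 4*(-1 + 1)**2 - 4*(-1 + 1)*sqrt((-1 + 1)**2 + (-5)**2))*(-1*(-51)) = 2 + (12 - 4*0**2 - 4*0*sqrt(0**2 + 25))*51 = 2 + (12 - 4*0 - 4*0*sqrt(0 + 25))*51 = 2 + (12 + 0 - 4*0*sqrt(25))*51 = 2 + (12 + 0 - 4*0*5)*51 = 2 + (12 + 0 + 0)*51 = 2 + 12*51 = 2 + 612 = 614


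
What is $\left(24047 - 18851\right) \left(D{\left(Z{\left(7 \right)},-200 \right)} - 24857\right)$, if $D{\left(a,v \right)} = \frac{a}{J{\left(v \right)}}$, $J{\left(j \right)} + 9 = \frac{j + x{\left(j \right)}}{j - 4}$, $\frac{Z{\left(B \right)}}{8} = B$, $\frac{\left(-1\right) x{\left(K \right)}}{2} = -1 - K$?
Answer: $- \frac{79977845220}{619} \approx -1.292 \cdot 10^{8}$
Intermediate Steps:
$x{\left(K \right)} = 2 + 2 K$ ($x{\left(K \right)} = - 2 \left(-1 - K\right) = 2 + 2 K$)
$Z{\left(B \right)} = 8 B$
$J{\left(j \right)} = -9 + \frac{2 + 3 j}{-4 + j}$ ($J{\left(j \right)} = -9 + \frac{j + \left(2 + 2 j\right)}{j - 4} = -9 + \frac{2 + 3 j}{-4 + j}$)
$D{\left(a,v \right)} = \frac{a \left(-4 + v\right)}{2 \left(19 - 3 v\right)}$ ($D{\left(a,v \right)} = \frac{a}{2 \frac{1}{-4 + v} \left(19 - 3 v\right)} = a \frac{-4 + v}{2 \left(19 - 3 v\right)} = \frac{a \left(-4 + v\right)}{2 \left(19 - 3 v\right)}$)
$\left(24047 - 18851\right) \left(D{\left(Z{\left(7 \right)},-200 \right)} - 24857\right) = \left(24047 - 18851\right) \left(\frac{8 \cdot 7 \left(-4 - 200\right)}{2 \left(19 - -600\right)} - 24857\right) = 5196 \left(\frac{1}{2} \cdot 56 \frac{1}{19 + 600} \left(-204\right) - 24857\right) = 5196 \left(\frac{1}{2} \cdot 56 \cdot \frac{1}{619} \left(-204\right) - 24857\right) = 5196 \left(- \frac{5712}{619} - 24857\right) = 5196 \left(- \frac{15392195}{619}\right) = - \frac{79977845220}{619}$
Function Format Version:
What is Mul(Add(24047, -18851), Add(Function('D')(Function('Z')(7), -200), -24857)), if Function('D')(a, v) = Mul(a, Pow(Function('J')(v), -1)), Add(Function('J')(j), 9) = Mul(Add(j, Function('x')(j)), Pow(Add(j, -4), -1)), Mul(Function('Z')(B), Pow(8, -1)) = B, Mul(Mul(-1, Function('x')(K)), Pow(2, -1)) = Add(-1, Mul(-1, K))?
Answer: Rational(-79977845220, 619) ≈ -1.2920e+8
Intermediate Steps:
Function('x')(K) = Add(2, Mul(2, K)) (Function('x')(K) = Mul(-2, Add(-1, Mul(-1, K))) = Add(2, Mul(2, K)))
Function('Z')(B) = Mul(8, B)
Function('J')(j) = Add(-9, Mul(Pow(Add(-4, j), -1), Add(2, Mul(3, j)))) (Function('J')(j) = Add(-9, Mul(Add(j, Add(2, Mul(2, j))), Pow(Add(j, -4), -1))) = Add(-9, Mul(Add(2, Mul(3, j)), Pow(Add(-4, j), -1))) = Add(-9, Mul(Pow(Add(-4, j), -1), Add(2, Mul(3, j)))))
Function('D')(a, v) = Mul(Rational(1, 2), a, Pow(Add(19, Mul(-3, v)), -1), Add(-4, v)) (Function('D')(a, v) = Mul(a, Pow(Mul(2, Pow(Add(-4, v), -1), Add(19, Mul(-3, v))), -1)) = Mul(a, Mul(Rational(1, 2), Pow(Add(19, Mul(-3, v)), -1), Add(-4, v))) = Mul(Rational(1, 2), a, Pow(Add(19, Mul(-3, v)), -1), Add(-4, v)))
Mul(Add(24047, -18851), Add(Function('D')(Function('Z')(7), -200), -24857)) = Mul(Add(24047, -18851), Add(Mul(Rational(1, 2), Mul(8, 7), Pow(Add(19, Mul(-3, -200)), -1), Add(-4, -200)), -24857)) = Mul(5196, Add(Mul(Rational(1, 2), 56, Pow(Add(19, 600), -1), -204), -24857)) = Mul(5196, Add(Mul(Rational(1, 2), 56, Pow(619, -1), -204), -24857)) = Mul(5196, Add(Mul(Rational(1, 2), 56, Rational(1, 619), -204), -24857)) = Mul(5196, Add(Rational(-5712, 619), -24857)) = Mul(5196, Rational(-15392195, 619)) = Rational(-79977845220, 619)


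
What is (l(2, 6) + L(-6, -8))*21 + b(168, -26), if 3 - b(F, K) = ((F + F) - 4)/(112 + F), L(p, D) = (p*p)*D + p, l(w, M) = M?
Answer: -423233/70 ≈ -6046.2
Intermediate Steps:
L(p, D) = p + D*p**2 (L(p, D) = p**2*D + p = D*p**2 + p = p + D*p**2)
b(F, K) = 3 - (-4 + 2*F)/(112 + F) (b(F, K) = 3 - ((F + F) - 4)/(112 + F) = 3 - (2*F - 4)/(112 + F) = 3 - (-4 + 2*F)/(112 + F))
(l(2, 6) + L(-6, -8))*21 + b(168, -26) = (6 - 6*(1 - 8*(-6)))*21 + (340 + 168)/(112 + 168) = (6 - 6*(1 + 48))*21 + 508/280 = (6 - 6*49)*21 + (1/280)*508 = (6 - 294)*21 + 127/70 = -288*21 + 127/70 = -6048 + 127/70 = -423233/70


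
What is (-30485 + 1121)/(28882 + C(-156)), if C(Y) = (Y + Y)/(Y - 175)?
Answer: -4859742/4780127 ≈ -1.0167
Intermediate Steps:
C(Y) = 2*Y/(-175 + Y) (C(Y) = (2*Y)/(-175 + Y) = 2*Y/(-175 + Y))
(-30485 + 1121)/(28882 + C(-156)) = (-30485 + 1121)/(28882 + 2*(-156)/(-175 - 156)) = -29364/(28882 + 2*(-156)/(-331)) = -29364/(28882 + 2*(-156)*(-1/331)) = -29364/(28882 + 312/331) = -29364/9560254/331 = -29364*331/9560254 = -4859742/4780127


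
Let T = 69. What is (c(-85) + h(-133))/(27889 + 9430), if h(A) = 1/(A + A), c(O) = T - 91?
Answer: -5853/9926854 ≈ -0.00058961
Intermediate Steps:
c(O) = -22 (c(O) = 69 - 91 = -22)
h(A) = 1/(2*A)
(c(-85) + h(-133))/(27889 + 9430) = (-22 + (½)/(-133))/(27889 + 9430) = (-22 + (½)*(-1/133))/37319 = (-22 - 1/266)*(1/37319) = -5853/266*1/37319 = -5853/9926854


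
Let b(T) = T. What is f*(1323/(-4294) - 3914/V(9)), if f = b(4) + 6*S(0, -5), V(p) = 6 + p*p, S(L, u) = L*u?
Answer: -33843634/186789 ≈ -181.19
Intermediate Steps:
V(p) = 6 + p²
f = 4 (f = 4 + 6*(0*(-5)) = 4 + 6*0 = 4 + 0 = 4)
f*(1323/(-4294) - 3914/V(9)) = 4*(1323/(-4294) - 3914/(6 + 9²)) = 4*(1323*(-1/4294) - 3914/(6 + 81)) = 4*(-1323/4294 - 3914/87) = 4*(-16921817/373578) = -33843634/186789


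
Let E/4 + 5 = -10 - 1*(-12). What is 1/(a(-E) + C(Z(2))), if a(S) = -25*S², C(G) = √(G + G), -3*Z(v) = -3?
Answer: -1800/6479999 - √2/12959998 ≈ -0.00027789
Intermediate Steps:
Z(v) = 1 (Z(v) = -⅓*(-3) = 1)
C(G) = √2*√G (C(G) = √(2*G) = √2*√G)
E = -12 (E = -20 + 4*(-10 - 1*(-12)) = -20 + 4*(-10 + 12) = -20 + 4*2 = -20 + 8 = -12)
1/(a(-E) + C(Z(2))) = 1/(-25*(-1*(-12))² + √2*√1) = 1/(-25*12² + √2*1) = 1/(-25*144 + √2) = 1/(-3600 + √2)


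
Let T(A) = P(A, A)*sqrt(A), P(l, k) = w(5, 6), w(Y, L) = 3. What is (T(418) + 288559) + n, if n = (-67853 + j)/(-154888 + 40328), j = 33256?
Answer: 33057353637/114560 + 3*sqrt(418) ≈ 2.8862e+5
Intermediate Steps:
n = 34597/114560 (n = (-67853 + 33256)/(-154888 + 40328) = -34597/(-114560) = -34597*(-1/114560) = 34597/114560 ≈ 0.30200)
P(l, k) = 3
T(A) = 3*sqrt(A)
(T(418) + 288559) + n = (3*sqrt(418) + 288559) + 34597/114560 = (288559 + 3*sqrt(418)) + 34597/114560 = 33057353637/114560 + 3*sqrt(418)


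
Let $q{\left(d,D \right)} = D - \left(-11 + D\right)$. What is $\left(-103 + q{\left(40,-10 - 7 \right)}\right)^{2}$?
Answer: $8464$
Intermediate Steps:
$q{\left(d,D \right)} = 11$
$\left(-103 + q{\left(40,-10 - 7 \right)}\right)^{2} = \left(-103 + 11\right)^{2} = \left(-92\right)^{2} = 8464$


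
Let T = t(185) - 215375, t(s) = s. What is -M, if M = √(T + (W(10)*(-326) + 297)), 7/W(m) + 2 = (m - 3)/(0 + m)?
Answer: -I*√36020257/13 ≈ -461.67*I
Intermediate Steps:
T = -215190 (T = 185 - 215375 = -215190)
W(m) = 7/(-2 + (-3 + m)/m) (W(m) = 7/(-2 + (m - 3)/(0 + m)) = 7/(-2 + (-3 + m)/m))
M = I*√36020257/13 (M = √(-215190 + (-7*10/(3 + 10)*(-326) + 297)) = √(-215190 + (-7*10/13*(-326) + 297)) = √(-215190 + (-7*10*1/13*(-326) + 297)) = √(-215190 + (-70/13*(-326) + 297)) = √(-215190 + (22820/13 + 297)) = √(-215190 + 26681/13) = √(-2770789/13) = I*√36020257/13 ≈ 461.67*I)
-M = -I*√36020257/13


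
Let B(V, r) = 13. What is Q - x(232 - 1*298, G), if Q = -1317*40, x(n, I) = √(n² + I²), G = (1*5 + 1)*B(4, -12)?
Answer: -52680 - 6*√290 ≈ -52782.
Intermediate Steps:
G = 78 (G = (1*5 + 1)*13 = (5 + 1)*13 = 6*13 = 78)
x(n, I) = √(I² + n²)
Q = -52680
Q - x(232 - 1*298, G) = -52680 - √(78² + (232 - 1*298)²) = -52680 - √(6084 + (232 - 298)²) = -52680 - √(6084 + (-66)²) = -52680 - √(6084 + 4356) = -52680 - √10440 = -52680 - 6*√290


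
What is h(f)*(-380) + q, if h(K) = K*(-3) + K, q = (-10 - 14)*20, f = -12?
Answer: -9600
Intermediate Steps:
q = -480 (q = -24*20 = -480)
h(K) = -2*K (h(K) = -3*K + K = -2*K)
h(f)*(-380) + q = -2*(-12)*(-380) - 480 = 24*(-380) - 480 = -9120 - 480 = -9600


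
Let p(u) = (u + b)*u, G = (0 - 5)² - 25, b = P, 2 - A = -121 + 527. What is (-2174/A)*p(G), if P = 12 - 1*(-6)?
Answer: 0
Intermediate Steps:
A = -404 (A = 2 - (-121 + 527) = 2 - 1*406 = 2 - 406 = -404)
P = 18 (P = 12 + 6 = 18)
b = 18
G = 0 (G = (-5)² - 25 = 25 - 25 = 0)
p(u) = u*(18 + u) (p(u) = (u + 18)*u = (18 + u)*u = u*(18 + u))
(-2174/A)*p(G) = (-2174/(-404))*(0*(18 + 0)) = (-2174*(-1/404))*(0*18) = (1087/202)*0 = 0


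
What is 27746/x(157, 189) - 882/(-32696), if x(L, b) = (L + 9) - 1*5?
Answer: 453662609/2632028 ≈ 172.36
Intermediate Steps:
x(L, b) = 4 + L (x(L, b) = (9 + L) - 5 = 4 + L)
27746/x(157, 189) - 882/(-32696) = 27746/(4 + 157) - 882/(-32696) = 27746/161 - 882*(-1/32696) = 27746*(1/161) + 441/16348 = 27746/161 + 441/16348 = 453662609/2632028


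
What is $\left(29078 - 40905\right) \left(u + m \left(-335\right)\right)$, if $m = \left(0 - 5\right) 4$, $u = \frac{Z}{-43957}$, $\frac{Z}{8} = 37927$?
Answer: $- \frac{3479603740268}{43957} \approx -7.9159 \cdot 10^{7}$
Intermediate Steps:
$Z = 303416$ ($Z = 8 \cdot 37927 = 303416$)
$u = - \frac{303416}{43957}$ ($u = \frac{303416}{-43957} = 303416 \left(- \frac{1}{43957}\right) = - \frac{303416}{43957} \approx -6.9026$)
$m = -20$ ($m = \left(-5\right) 4 = -20$)
$\left(29078 - 40905\right) \left(u + m \left(-335\right)\right) = \left(29078 - 40905\right) \left(- \frac{303416}{43957} - -6700\right) = - 11827 \left(- \frac{303416}{43957} + 6700\right) = \left(-11827\right) \frac{294208484}{43957} = - \frac{3479603740268}{43957}$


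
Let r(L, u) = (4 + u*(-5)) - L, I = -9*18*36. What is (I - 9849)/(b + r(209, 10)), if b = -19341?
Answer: 5227/6532 ≈ 0.80021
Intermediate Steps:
I = -5832 (I = -162*36 = -5832)
r(L, u) = 4 - L - 5*u (r(L, u) = (4 - 5*u) - L = 4 - L - 5*u)
(I - 9849)/(b + r(209, 10)) = (-5832 - 9849)/(-19341 + (4 - 1*209 - 5*10)) = -15681/(-19341 + (4 - 209 - 50)) = -15681/(-19341 - 255) = -15681/(-19596) = -15681*(-1/19596) = 5227/6532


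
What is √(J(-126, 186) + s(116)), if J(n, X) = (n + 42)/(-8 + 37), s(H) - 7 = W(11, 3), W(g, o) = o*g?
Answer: 2*√7801/29 ≈ 6.0913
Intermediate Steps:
W(g, o) = g*o
s(H) = 40 (s(H) = 7 + 11*3 = 7 + 33 = 40)
J(n, X) = 42/29 + n/29 (J(n, X) = (42 + n)/29 = (42 + n)*(1/29) = 42/29 + n/29)
√(J(-126, 186) + s(116)) = √((42/29 + (1/29)*(-126)) + 40) = √((42/29 - 126/29) + 40) = √(-84/29 + 40) = √(1076/29) = 2*√7801/29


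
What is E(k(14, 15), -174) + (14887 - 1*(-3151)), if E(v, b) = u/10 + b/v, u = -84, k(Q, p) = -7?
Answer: 631906/35 ≈ 18054.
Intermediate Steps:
E(v, b) = -42/5 + b/v (E(v, b) = -84/10 + b/v = -84*1/10 + b/v = -42/5 + b/v)
E(k(14, 15), -174) + (14887 - 1*(-3151)) = (-42/5 - 174/(-7)) + (14887 - 1*(-3151)) = (-42/5 - 174*(-1/7)) + (14887 + 3151) = (-42/5 + 174/7) + 18038 = 576/35 + 18038 = 631906/35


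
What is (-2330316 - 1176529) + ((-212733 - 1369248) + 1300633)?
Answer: -3788193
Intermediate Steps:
(-2330316 - 1176529) + ((-212733 - 1369248) + 1300633) = -3506845 + (-1581981 + 1300633) = -3506845 - 281348 = -3788193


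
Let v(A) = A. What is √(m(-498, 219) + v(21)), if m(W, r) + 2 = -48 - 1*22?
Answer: I*√51 ≈ 7.1414*I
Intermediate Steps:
m(W, r) = -72 (m(W, r) = -2 + (-48 - 1*22) = -2 + (-48 - 22) = -2 - 70 = -72)
√(m(-498, 219) + v(21)) = √(-72 + 21) = √(-51) = I*√51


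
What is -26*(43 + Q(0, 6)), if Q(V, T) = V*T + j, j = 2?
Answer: -1170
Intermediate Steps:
Q(V, T) = 2 + T*V (Q(V, T) = V*T + 2 = T*V + 2 = 2 + T*V)
-26*(43 + Q(0, 6)) = -26*(43 + (2 + 6*0)) = -26*(43 + (2 + 0)) = -26*(43 + 2) = -26*45 = -1170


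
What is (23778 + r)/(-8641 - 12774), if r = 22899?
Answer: -46677/21415 ≈ -2.1796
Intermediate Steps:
(23778 + r)/(-8641 - 12774) = (23778 + 22899)/(-8641 - 12774) = 46677/(-21415) = 46677*(-1/21415) = -46677/21415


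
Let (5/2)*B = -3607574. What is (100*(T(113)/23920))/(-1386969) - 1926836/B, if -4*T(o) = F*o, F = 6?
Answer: 2663554613223375/1994765863544792 ≈ 1.3353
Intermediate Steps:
B = -7215148/5 (B = (⅖)*(-3607574) = -7215148/5 ≈ -1.4430e+6)
T(o) = -3*o/2
(100*(T(113)/23920))/(-1386969) - 1926836/B = (100*(-3/2*113/23920))/(-1386969) - 1926836/(-7215148/5) = (100*(-339/2*1/23920))*(-1/1386969) - 1926836*(-5/7215148) = (100*(-339/47840))*(-1/1386969) + 2408545/1803787 = -1695/2392*(-1/1386969) + 2408545/1803787 = 565/1105876616 + 2408545/1803787 = 2663554613223375/1994765863544792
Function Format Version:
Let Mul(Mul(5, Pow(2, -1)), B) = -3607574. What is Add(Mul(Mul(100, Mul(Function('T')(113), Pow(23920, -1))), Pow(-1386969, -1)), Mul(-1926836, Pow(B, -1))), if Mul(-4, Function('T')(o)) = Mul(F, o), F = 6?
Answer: Rational(2663554613223375, 1994765863544792) ≈ 1.3353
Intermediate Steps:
B = Rational(-7215148, 5) (B = Mul(Rational(2, 5), -3607574) = Rational(-7215148, 5) ≈ -1.4430e+6)
Function('T')(o) = Mul(Rational(-3, 2), o) (Function('T')(o) = Mul(Rational(-1, 4), Mul(6, o)) = Mul(Rational(-3, 2), o))
Add(Mul(Mul(100, Mul(Function('T')(113), Pow(23920, -1))), Pow(-1386969, -1)), Mul(-1926836, Pow(B, -1))) = Add(Mul(Mul(100, Mul(Mul(Rational(-3, 2), 113), Pow(23920, -1))), Pow(-1386969, -1)), Mul(-1926836, Pow(Rational(-7215148, 5), -1))) = Add(Mul(Mul(100, Mul(Rational(-339, 2), Rational(1, 23920))), Rational(-1, 1386969)), Mul(-1926836, Rational(-5, 7215148))) = Add(Mul(Mul(100, Rational(-339, 47840)), Rational(-1, 1386969)), Rational(2408545, 1803787)) = Add(Mul(Rational(-1695, 2392), Rational(-1, 1386969)), Rational(2408545, 1803787)) = Add(Rational(565, 1105876616), Rational(2408545, 1803787)) = Rational(2663554613223375, 1994765863544792)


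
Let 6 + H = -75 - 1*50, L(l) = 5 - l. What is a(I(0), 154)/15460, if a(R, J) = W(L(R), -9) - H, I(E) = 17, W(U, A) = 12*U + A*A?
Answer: 17/3865 ≈ 0.0043985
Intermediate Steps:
W(U, A) = A² + 12*U (W(U, A) = 12*U + A² = A² + 12*U)
H = -131 (H = -6 + (-75 - 1*50) = -6 + (-75 - 50) = -6 - 125 = -131)
a(R, J) = 272 - 12*R (a(R, J) = ((-9)² + 12*(5 - R)) - 1*(-131) = (81 + (60 - 12*R)) + 131 = (141 - 12*R) + 131 = 272 - 12*R)
a(I(0), 154)/15460 = (272 - 12*17)/15460 = (272 - 204)*(1/15460) = 68*(1/15460) = 17/3865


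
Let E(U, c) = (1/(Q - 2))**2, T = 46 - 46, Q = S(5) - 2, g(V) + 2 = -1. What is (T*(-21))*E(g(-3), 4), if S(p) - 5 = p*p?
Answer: 0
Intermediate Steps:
S(p) = 5 + p**2 (S(p) = 5 + p*p = 5 + p**2)
g(V) = -3 (g(V) = -2 - 1 = -3)
Q = 28 (Q = (5 + 5**2) - 2 = (5 + 25) - 2 = 30 - 2 = 28)
T = 0
E(U, c) = 1/676 (E(U, c) = (1/(28 - 2))**2 = (1/26)**2 = 1/676)
(T*(-21))*E(g(-3), 4) = (0*(-21))*(1/676) = 0*(1/676) = 0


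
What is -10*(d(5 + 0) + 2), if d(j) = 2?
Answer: -40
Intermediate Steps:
-10*(d(5 + 0) + 2) = -10*(2 + 2) = -10*4 = -40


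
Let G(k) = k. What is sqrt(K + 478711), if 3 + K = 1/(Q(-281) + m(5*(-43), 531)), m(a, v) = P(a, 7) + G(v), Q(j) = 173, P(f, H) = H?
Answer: sqrt(26888549731)/237 ≈ 691.89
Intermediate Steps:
m(a, v) = 7 + v
K = -2132/711 (K = -3 + 1/(173 + (7 + 531)) = -3 + 1/(173 + 538) = -3 + 1/711 = -2132/711 ≈ -2.9986)
sqrt(K + 478711) = sqrt(-2132/711 + 478711) = sqrt(340361389/711) = sqrt(26888549731)/237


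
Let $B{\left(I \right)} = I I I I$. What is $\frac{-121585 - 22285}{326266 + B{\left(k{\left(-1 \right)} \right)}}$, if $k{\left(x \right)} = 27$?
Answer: $- \frac{143870}{857707} \approx -0.16774$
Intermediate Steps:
$B{\left(I \right)} = I^{4}$ ($B{\left(I \right)} = I^{2} I^{2} = I^{4}$)
$\frac{-121585 - 22285}{326266 + B{\left(k{\left(-1 \right)} \right)}} = \frac{-121585 - 22285}{326266 + 27^{4}} = - \frac{143870}{326266 + 531441} = - \frac{143870}{857707}$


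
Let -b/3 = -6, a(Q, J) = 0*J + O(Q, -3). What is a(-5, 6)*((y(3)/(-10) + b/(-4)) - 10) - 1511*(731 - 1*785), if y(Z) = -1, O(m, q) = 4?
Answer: 407682/5 ≈ 81536.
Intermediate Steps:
a(Q, J) = 4 (a(Q, J) = 0*J + 4 = 0 + 4 = 4)
b = 18 (b = -3*(-6) = 18)
a(-5, 6)*((y(3)/(-10) + b/(-4)) - 10) - 1511*(731 - 1*785) = 4*((-1/(-10) + 18/(-4)) - 10) - 1511*(731 - 1*785) = 4*((-1*(-1/10) + 18*(-1/4)) - 10) - 1511*(731 - 785) = 4*((1/10 - 9/2) - 10) - 1511*(-54) = 4*(-22/5 - 10) + 81594 = 4*(-72/5) + 81594 = -288/5 + 81594 = 407682/5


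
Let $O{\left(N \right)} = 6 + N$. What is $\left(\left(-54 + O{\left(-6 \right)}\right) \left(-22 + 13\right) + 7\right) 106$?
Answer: $52258$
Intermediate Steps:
$\left(\left(-54 + O{\left(-6 \right)}\right) \left(-22 + 13\right) + 7\right) 106 = \left(\left(-54 + \left(6 - 6\right)\right) \left(-22 + 13\right) + 7\right) 106 = \left(\left(-54 + 0\right) \left(-9\right) + 7\right) 106 = \left(\left(-54\right) \left(-9\right) + 7\right) 106 = \left(486 + 7\right) 106 = 493 \cdot 106 = 52258$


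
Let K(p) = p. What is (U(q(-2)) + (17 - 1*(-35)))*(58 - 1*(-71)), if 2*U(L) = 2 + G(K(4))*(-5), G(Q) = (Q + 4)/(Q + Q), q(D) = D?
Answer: 13029/2 ≈ 6514.5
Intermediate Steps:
G(Q) = (4 + Q)/(2*Q) (G(Q) = (4 + Q)/((2*Q)) = (4 + Q)*(1/(2*Q)) = (4 + Q)/(2*Q))
U(L) = -3/2 (U(L) = (2 + ((1/2)*(4 + 4)/4)*(-5))/2 = (2 + ((1/2)*(1/4)*8)*(-5))/2 = (2 + 1*(-5))/2 = (2 - 5)/2 = (1/2)*(-3) = -3/2)
(U(q(-2)) + (17 - 1*(-35)))*(58 - 1*(-71)) = (-3/2 + (17 - 1*(-35)))*(58 - 1*(-71)) = (-3/2 + (17 + 35))*(58 + 71) = (-3/2 + 52)*129 = (101/2)*129 = 13029/2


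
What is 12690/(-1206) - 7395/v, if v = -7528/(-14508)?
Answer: -1798378365/126094 ≈ -14262.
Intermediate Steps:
v = 1882/3627 (v = -7528*(-1/14508) = 1882/3627 ≈ 0.51889)
12690/(-1206) - 7395/v = 12690/(-1206) - 7395/1882/3627 = 12690*(-1/1206) - 7395*3627/1882 = -705/67 - 26821665/1882 = -1798378365/126094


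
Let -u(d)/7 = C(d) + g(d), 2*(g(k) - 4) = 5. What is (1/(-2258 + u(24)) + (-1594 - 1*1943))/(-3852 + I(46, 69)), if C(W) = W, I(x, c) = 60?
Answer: 17483393/18743856 ≈ 0.93275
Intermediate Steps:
g(k) = 13/2 (g(k) = 4 + (½)*5 = 4 + 5/2 = 13/2)
u(d) = -91/2 - 7*d (u(d) = -7*(d + 13/2) = -7*(13/2 + d) = -91/2 - 7*d)
(1/(-2258 + u(24)) + (-1594 - 1*1943))/(-3852 + I(46, 69)) = (1/(-2258 + (-91/2 - 7*24)) + (-1594 - 1*1943))/(-3852 + 60) = (1/(-2258 + (-91/2 - 168)) + (-1594 - 1943))/(-3792) = (1/(-2258 - 427/2) - 3537)*(-1/3792) = (1/(-4943/2) - 3537)*(-1/3792) = (-2/4943 - 3537)*(-1/3792) = -17483393/4943*(-1/3792) = 17483393/18743856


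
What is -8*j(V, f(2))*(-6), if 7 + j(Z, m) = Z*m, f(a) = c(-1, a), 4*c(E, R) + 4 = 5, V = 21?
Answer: -84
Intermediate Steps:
c(E, R) = ¼ (c(E, R) = -1 + (¼)*5 = -1 + 5/4 = ¼)
f(a) = ¼
j(Z, m) = -7 + Z*m
-8*j(V, f(2))*(-6) = -8*(-7 + 21*(¼))*(-6) = -8*(-7 + 21/4)*(-6) = -8*(-7/4)*(-6) = 14*(-6) = -84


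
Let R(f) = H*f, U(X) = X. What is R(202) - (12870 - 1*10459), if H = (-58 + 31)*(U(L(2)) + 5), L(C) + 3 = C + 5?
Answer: -51497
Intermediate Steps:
L(C) = 2 + C (L(C) = -3 + (C + 5) = -3 + (5 + C) = 2 + C)
H = -243 (H = (-58 + 31)*((2 + 2) + 5) = -27*(4 + 5) = -27*9 = -243)
R(f) = -243*f
R(202) - (12870 - 1*10459) = -243*202 - (12870 - 1*10459) = -49086 - (12870 - 10459) = -49086 - 1*2411 = -49086 - 2411 = -51497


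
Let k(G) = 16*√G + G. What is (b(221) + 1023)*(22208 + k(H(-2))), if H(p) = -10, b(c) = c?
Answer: 27614312 + 19904*I*√10 ≈ 2.7614e+7 + 62942.0*I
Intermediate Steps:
k(G) = G + 16*√G
(b(221) + 1023)*(22208 + k(H(-2))) = (221 + 1023)*(22208 + (-10 + 16*√(-10))) = 1244*(22208 + (-10 + 16*(I*√10))) = 1244*(22208 + (-10 + 16*I*√10)) = 1244*(22198 + 16*I*√10) = 27614312 + 19904*I*√10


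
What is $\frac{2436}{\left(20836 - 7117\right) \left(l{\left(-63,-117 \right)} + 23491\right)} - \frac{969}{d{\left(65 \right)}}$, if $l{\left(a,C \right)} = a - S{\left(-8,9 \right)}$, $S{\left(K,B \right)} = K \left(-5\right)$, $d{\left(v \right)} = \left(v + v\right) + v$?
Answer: $- \frac{8636467718}{1737991515} \approx -4.9692$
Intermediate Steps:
$d{\left(v \right)} = 3 v$ ($d{\left(v \right)} = 2 v + v = 3 v$)
$S{\left(K,B \right)} = - 5 K$
$l{\left(a,C \right)} = -40 + a$ ($l{\left(a,C \right)} = a - \left(-5\right) \left(-8\right) = a - 40 = -40 + a$)
$\frac{2436}{\left(20836 - 7117\right) \left(l{\left(-63,-117 \right)} + 23491\right)} - \frac{969}{d{\left(65 \right)}} = \frac{2436}{\left(20836 - 7117\right) \left(\left(-40 - 63\right) + 23491\right)} - \frac{969}{3 \cdot 65} = \frac{2436}{13719 \left(-103 + 23491\right)} - \frac{969}{195} = \frac{2436}{13719 \cdot 23388} - \frac{323}{65} = \frac{2436}{320859972} - \frac{323}{65} = 2436 \cdot \frac{1}{320859972} - \frac{323}{65} = \frac{203}{26738331} - \frac{323}{65} = - \frac{8636467718}{1737991515}$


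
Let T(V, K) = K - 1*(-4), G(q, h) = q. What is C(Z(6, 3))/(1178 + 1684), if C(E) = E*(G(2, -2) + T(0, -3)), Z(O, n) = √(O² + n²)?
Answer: √5/318 ≈ 0.0070317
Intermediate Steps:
T(V, K) = 4 + K (T(V, K) = K + 4 = 4 + K)
C(E) = 3*E (C(E) = E*(2 + (4 - 3)) = E*(2 + 1) = E*3 = 3*E)
C(Z(6, 3))/(1178 + 1684) = (3*√(6² + 3²))/(1178 + 1684) = (3*√(36 + 9))/2862 = (3*√45)/2862 = (3*(3*√5))/2862 = (9*√5)/2862 = √5/318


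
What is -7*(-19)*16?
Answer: 2128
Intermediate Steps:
-7*(-19)*16 = 133*16 = 2128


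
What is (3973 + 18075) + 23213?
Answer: 45261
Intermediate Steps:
(3973 + 18075) + 23213 = 22048 + 23213 = 45261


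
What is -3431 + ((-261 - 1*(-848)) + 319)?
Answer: -2525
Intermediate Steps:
-3431 + ((-261 - 1*(-848)) + 319) = -3431 + ((-261 + 848) + 319) = -3431 + (587 + 319) = -3431 + 906 = -2525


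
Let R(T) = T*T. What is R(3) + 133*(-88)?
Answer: -11695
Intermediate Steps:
R(T) = T²
R(3) + 133*(-88) = 3² + 133*(-88) = 9 - 11704 = -11695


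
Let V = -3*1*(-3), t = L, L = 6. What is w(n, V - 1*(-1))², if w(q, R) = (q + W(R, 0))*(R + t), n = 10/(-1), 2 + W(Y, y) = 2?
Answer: 25600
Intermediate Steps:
W(Y, y) = 0 (W(Y, y) = -2 + 2 = 0)
t = 6
n = -10 (n = 10*(-1) = -10)
V = 9 (V = -3*(-3) = 9)
w(q, R) = q*(6 + R) (w(q, R) = (q + 0)*(R + 6) = q*(6 + R))
w(n, V - 1*(-1))² = (-10*(6 + (9 - 1*(-1))))² = (-10*(6 + (9 + 1)))² = (-10*(6 + 10))² = (-10*16)² = (-160)² = 25600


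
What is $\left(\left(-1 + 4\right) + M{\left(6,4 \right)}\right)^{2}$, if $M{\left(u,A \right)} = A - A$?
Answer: $9$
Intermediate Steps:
$M{\left(u,A \right)} = 0$
$\left(\left(-1 + 4\right) + M{\left(6,4 \right)}\right)^{2} = \left(\left(-1 + 4\right) + 0\right)^{2} = \left(3 + 0\right)^{2} = 3^{2} = 9$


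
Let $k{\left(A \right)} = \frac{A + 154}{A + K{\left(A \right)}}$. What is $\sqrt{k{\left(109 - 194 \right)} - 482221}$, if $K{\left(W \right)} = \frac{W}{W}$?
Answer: $\frac{i \sqrt{94515477}}{14} \approx 694.42 i$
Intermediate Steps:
$K{\left(W \right)} = 1$
$k{\left(A \right)} = \frac{154 + A}{1 + A}$ ($k{\left(A \right)} = \frac{A + 154}{A + 1} = \frac{154 + A}{1 + A}$)
$\sqrt{k{\left(109 - 194 \right)} - 482221} = \sqrt{\frac{154 + \left(109 - 194\right)}{1 + \left(109 - 194\right)} - 482221} = \sqrt{\frac{154 - 85}{1 - 85} - 482221} = \sqrt{\frac{1}{-84} \cdot 69 - 482221} = \sqrt{\left(- \frac{1}{84}\right) 69 - 482221} = \sqrt{- \frac{23}{28} - 482221} = \sqrt{- \frac{13502211}{28}} = \frac{i \sqrt{94515477}}{14}$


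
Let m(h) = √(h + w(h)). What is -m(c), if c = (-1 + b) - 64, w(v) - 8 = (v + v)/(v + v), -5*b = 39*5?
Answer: -I*√95 ≈ -9.7468*I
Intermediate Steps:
b = -39 (b = -39*5/5 = -⅕*195 = -39)
w(v) = 9 (w(v) = 8 + (v + v)/(v + v) = 8 + (2*v)/((2*v)) = 8 + (2*v)*(1/(2*v)) = 8 + 1 = 9)
c = -104 (c = (-1 - 39) - 64 = -40 - 64 = -104)
m(h) = √(9 + h) (m(h) = √(h + 9) = √(9 + h))
-m(c) = -√(9 - 104) = -√(-95) = -I*√95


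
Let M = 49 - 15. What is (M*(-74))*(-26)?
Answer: 65416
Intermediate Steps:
M = 34
(M*(-74))*(-26) = (34*(-74))*(-26) = -2516*(-26) = 65416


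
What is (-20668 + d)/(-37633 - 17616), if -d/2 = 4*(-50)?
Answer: 20268/55249 ≈ 0.36685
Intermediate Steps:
d = 400 (d = -8*(-50) = -2*(-200) = 400)
(-20668 + d)/(-37633 - 17616) = (-20668 + 400)/(-37633 - 17616) = -20268/(-55249) = -20268*(-1/55249) = 20268/55249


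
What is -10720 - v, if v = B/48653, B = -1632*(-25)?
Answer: -521600960/48653 ≈ -10721.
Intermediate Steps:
B = 40800
v = 40800/48653 ≈ 0.83859
-10720 - v = -10720 - 1*40800/48653 = -10720 - 40800/48653 = -521600960/48653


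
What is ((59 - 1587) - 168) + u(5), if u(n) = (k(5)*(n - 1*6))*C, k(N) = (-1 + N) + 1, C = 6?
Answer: -1726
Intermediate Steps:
k(N) = N
u(n) = -180 + 30*n (u(n) = (5*(n - 1*6))*6 = (5*(n - 6))*6 = (5*(-6 + n))*6 = (-30 + 5*n)*6 = -180 + 30*n)
((59 - 1587) - 168) + u(5) = ((59 - 1587) - 168) + (-180 + 30*5) = (-1528 - 168) + (-180 + 150) = -1696 - 30 = -1726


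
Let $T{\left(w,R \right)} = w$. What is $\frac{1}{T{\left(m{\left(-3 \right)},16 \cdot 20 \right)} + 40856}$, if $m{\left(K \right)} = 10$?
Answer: $\frac{1}{40866} \approx 2.447 \cdot 10^{-5}$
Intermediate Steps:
$\frac{1}{T{\left(m{\left(-3 \right)},16 \cdot 20 \right)} + 40856} = \frac{1}{10 + 40856} = \frac{1}{40866}$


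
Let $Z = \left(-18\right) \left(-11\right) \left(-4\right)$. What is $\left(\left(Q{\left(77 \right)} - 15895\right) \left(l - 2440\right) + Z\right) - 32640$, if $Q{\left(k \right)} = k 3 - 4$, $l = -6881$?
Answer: $146007996$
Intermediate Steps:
$Q{\left(k \right)} = -4 + 3 k$ ($Q{\left(k \right)} = 3 k - 4 = -4 + 3 k$)
$Z = -792$ ($Z = 198 \left(-4\right) = -792$)
$\left(\left(Q{\left(77 \right)} - 15895\right) \left(l - 2440\right) + Z\right) - 32640 = \left(\left(\left(-4 + 3 \cdot 77\right) - 15895\right) \left(-6881 - 2440\right) - 792\right) - 32640 = \left(\left(\left(-4 + 231\right) - 15895\right) \left(-9321\right) - 792\right) - 32640 = \left(\left(227 - 15895\right) \left(-9321\right) - 792\right) - 32640 = \left(\left(-15668\right) \left(-9321\right) - 792\right) - 32640 = \left(146041428 - 792\right) - 32640 = 146040636 - 32640 = 146007996$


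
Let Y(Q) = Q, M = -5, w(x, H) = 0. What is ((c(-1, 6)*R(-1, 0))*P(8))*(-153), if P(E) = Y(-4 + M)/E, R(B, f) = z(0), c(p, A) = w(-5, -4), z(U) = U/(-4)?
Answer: 0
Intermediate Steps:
z(U) = -U/4 (z(U) = U*(-¼) = -U/4)
c(p, A) = 0
R(B, f) = 0 (R(B, f) = -¼*0 = 0)
P(E) = -9/E (P(E) = (-4 - 5)/E = -9/E)
((c(-1, 6)*R(-1, 0))*P(8))*(-153) = ((0*0)*(-9/8))*(-153) = (0*(-9*⅛))*(-153) = (0*(-9/8))*(-153) = 0*(-153) = 0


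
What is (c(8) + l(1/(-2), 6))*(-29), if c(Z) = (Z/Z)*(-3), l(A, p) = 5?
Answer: -58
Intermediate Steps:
c(Z) = -3 (c(Z) = 1*(-3) = -3)
(c(8) + l(1/(-2), 6))*(-29) = (-3 + 5)*(-29) = 2*(-29) = -58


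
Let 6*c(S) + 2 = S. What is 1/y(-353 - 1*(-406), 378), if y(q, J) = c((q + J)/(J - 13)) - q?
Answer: -2190/116369 ≈ -0.018819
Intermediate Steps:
c(S) = -⅓ + S/6
y(q, J) = -⅓ - q + (J + q)/(6*(-13 + J)) (y(q, J) = (-⅓ + ((q + J)/(J - 13))/6) - q = (-⅓ + ((J + q)/(-13 + J))/6) - q = (-⅓ + (J + q)/(6*(-13 + J))) - q = -⅓ - q + (J + q)/(6*(-13 + J)))
1/y(-353 - 1*(-406), 378) = 1/((26 - 1*378 + 79*(-353 - 1*(-406)) - 6*378*(-353 - 1*(-406)))/(6*(-13 + 378))) = 1/((⅙)*(26 - 378 + 79*(-353 + 406) - 6*378*(-353 + 406))/365) = 1/((⅙)*(1/365)*(26 - 378 + 79*53 - 6*378*53)) = 1/((⅙)*(1/365)*(26 - 378 + 4187 - 120204)) = 1/((⅙)*(1/365)*(-116369)) = 1/(-116369/2190) = -2190/116369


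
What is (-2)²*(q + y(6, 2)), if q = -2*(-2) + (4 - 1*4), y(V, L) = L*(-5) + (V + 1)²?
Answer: 172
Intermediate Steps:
y(V, L) = (1 + V)² - 5*L (y(V, L) = -5*L + (1 + V)² = (1 + V)² - 5*L)
q = 4 (q = 4 + (4 - 4) = 4 + 0 = 4)
(-2)²*(q + y(6, 2)) = (-2)²*(4 + ((1 + 6)² - 5*2)) = 4*(4 + (7² - 10)) = 4*(4 + (49 - 10)) = 4*(4 + 39) = 4*43 = 172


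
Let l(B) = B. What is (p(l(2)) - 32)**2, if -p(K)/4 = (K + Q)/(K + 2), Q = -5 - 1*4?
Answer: 625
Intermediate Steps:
Q = -9 (Q = -5 - 4 = -9)
p(K) = -4*(-9 + K)/(2 + K) (p(K) = -4*(K - 9)/(K + 2) = -4*(-9 + K)/(2 + K))
(p(l(2)) - 32)**2 = (4*(9 - 1*2)/(2 + 2) - 32)**2 = (4*(9 - 2)/4 - 32)**2 = (4*(1/4)*7 - 32)**2 = (7 - 32)**2 = (-25)**2 = 625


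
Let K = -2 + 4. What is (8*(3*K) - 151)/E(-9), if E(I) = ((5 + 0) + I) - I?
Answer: -103/5 ≈ -20.600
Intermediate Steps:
K = 2
E(I) = 5 (E(I) = (5 + I) - I = 5)
(8*(3*K) - 151)/E(-9) = (8*(3*2) - 151)/5 = (8*6 - 151)/5 = (48 - 151)/5 = (1/5)*(-103) = -103/5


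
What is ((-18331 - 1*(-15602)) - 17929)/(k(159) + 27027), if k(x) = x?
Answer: -3443/4531 ≈ -0.75988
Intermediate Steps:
((-18331 - 1*(-15602)) - 17929)/(k(159) + 27027) = ((-18331 - 1*(-15602)) - 17929)/(159 + 27027) = ((-18331 + 15602) - 17929)/27186 = (-2729 - 17929)*(1/27186) = -20658*1/27186 = -3443/4531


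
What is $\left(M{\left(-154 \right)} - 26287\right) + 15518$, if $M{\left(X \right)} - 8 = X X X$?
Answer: $-3663025$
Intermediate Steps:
$M{\left(X \right)} = 8 + X^{3}$ ($M{\left(X \right)} = 8 + X X X = 8 + X^{2} X = 8 + X^{3}$)
$\left(M{\left(-154 \right)} - 26287\right) + 15518 = \left(\left(8 + \left(-154\right)^{3}\right) - 26287\right) + 15518 = \left(\left(8 - 3652264\right) - 26287\right) + 15518 = \left(-3652256 - 26287\right) + 15518 = -3678543 + 15518 = -3663025$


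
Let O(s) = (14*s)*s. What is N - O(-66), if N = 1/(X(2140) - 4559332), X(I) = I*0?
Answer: -278046302689/4559332 ≈ -60984.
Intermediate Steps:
X(I) = 0
O(s) = 14*s**2
N = -1/4559332 (N = 1/(0 - 4559332) = 1/(-4559332) = -1/4559332 ≈ -2.1933e-7)
N - O(-66) = -1/4559332 - 14*(-66)**2 = -1/4559332 - 14*4356 = -1/4559332 - 1*60984 = -1/4559332 - 60984 = -278046302689/4559332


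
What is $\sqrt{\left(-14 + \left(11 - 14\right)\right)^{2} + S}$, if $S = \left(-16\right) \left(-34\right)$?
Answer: $7 \sqrt{17} \approx 28.862$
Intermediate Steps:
$S = 544$
$\sqrt{\left(-14 + \left(11 - 14\right)\right)^{2} + S} = \sqrt{\left(-14 + \left(11 - 14\right)\right)^{2} + 544} = \sqrt{\left(-14 - 3\right)^{2} + 544} = \sqrt{\left(-17\right)^{2} + 544} = \sqrt{289 + 544} = \sqrt{833} = 7 \sqrt{17}$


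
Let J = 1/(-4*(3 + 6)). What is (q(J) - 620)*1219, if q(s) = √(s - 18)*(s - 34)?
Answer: -755780 - 1493275*I*√649/216 ≈ -7.5578e+5 - 1.7612e+5*I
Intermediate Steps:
J = -1/36 (J = 1/(-4*9) = 1/(-36) = -1/36 ≈ -0.027778)
q(s) = √(-18 + s)*(-34 + s)
(q(J) - 620)*1219 = (√(-18 - 1/36)*(-34 - 1/36) - 620)*1219 = (√(-649/36)*(-1225/36) - 620)*1219 = ((I*√649/6)*(-1225/36) - 620)*1219 = (-1225*I*√649/216 - 620)*1219 = (-620 - 1225*I*√649/216)*1219 = -755780 - 1493275*I*√649/216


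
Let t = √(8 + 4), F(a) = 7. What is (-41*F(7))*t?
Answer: -574*√3 ≈ -994.20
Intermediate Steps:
t = 2*√3 (t = √12 = 2*√3 ≈ 3.4641)
(-41*F(7))*t = (-41*7)*(2*√3) = -574*√3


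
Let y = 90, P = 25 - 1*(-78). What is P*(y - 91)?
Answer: -103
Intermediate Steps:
P = 103 (P = 25 + 78 = 103)
P*(y - 91) = 103*(90 - 91) = 103*(-1) = -103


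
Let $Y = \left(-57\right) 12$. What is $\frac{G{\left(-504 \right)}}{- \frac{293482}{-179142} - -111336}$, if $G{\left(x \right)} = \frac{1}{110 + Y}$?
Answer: $- \frac{89571}{5724285944678} \approx -1.5648 \cdot 10^{-8}$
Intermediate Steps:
$Y = -684$
$G{\left(x \right)} = - \frac{1}{574}$ ($G{\left(x \right)} = \frac{1}{110 - 684} = \frac{1}{-574} = - \frac{1}{574}$)
$\frac{G{\left(-504 \right)}}{- \frac{293482}{-179142} - -111336} = - \frac{1}{574 \left(- \frac{293482}{-179142} - -111336\right)} = - \frac{1}{574 \left(\left(-293482\right) \left(- \frac{1}{179142}\right) + 111336\right)} = - \frac{1}{574 \left(\frac{146741}{89571} + 111336\right)} = - \frac{1}{574 \cdot \frac{9972623597}{89571}} = \left(- \frac{1}{574}\right) \frac{89571}{9972623597} = - \frac{89571}{5724285944678}$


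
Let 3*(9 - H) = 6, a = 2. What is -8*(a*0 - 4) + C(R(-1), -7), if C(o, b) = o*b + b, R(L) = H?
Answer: -24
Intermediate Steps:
H = 7 (H = 9 - ⅓*6 = 9 - 2 = 7)
R(L) = 7
C(o, b) = b + b*o (C(o, b) = b*o + b = b + b*o)
-8*(a*0 - 4) + C(R(-1), -7) = -8*(2*0 - 4) - 7*(1 + 7) = -8*(0 - 4) - 7*8 = -8*(-4) - 56 = 32 - 56 = -24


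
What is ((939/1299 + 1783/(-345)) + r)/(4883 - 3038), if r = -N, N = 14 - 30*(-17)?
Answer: -78941794/275615325 ≈ -0.28642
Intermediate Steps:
N = 524 (N = 14 + 510 = 524)
r = -524 (r = -1*524 = -524)
((939/1299 + 1783/(-345)) + r)/(4883 - 3038) = ((939/1299 + 1783/(-345)) - 524)/(4883 - 3038) = ((939*(1/1299) + 1783*(-1/345)) - 524)/1845 = ((313/433 - 1783/345) - 524)*(1/1845) = (-664054/149385 - 524)*(1/1845) = -78941794/149385*1/1845 = -78941794/275615325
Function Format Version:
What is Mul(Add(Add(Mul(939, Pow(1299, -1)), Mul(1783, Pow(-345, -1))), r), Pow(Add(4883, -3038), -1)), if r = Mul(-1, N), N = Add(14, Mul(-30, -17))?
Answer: Rational(-78941794, 275615325) ≈ -0.28642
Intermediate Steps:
N = 524 (N = Add(14, 510) = 524)
r = -524 (r = Mul(-1, 524) = -524)
Mul(Add(Add(Mul(939, Pow(1299, -1)), Mul(1783, Pow(-345, -1))), r), Pow(Add(4883, -3038), -1)) = Mul(Add(Add(Mul(939, Pow(1299, -1)), Mul(1783, Pow(-345, -1))), -524), Pow(Add(4883, -3038), -1)) = Mul(Add(Add(Mul(939, Rational(1, 1299)), Mul(1783, Rational(-1, 345))), -524), Pow(1845, -1)) = Mul(Add(Add(Rational(313, 433), Rational(-1783, 345)), -524), Rational(1, 1845)) = Mul(Add(Rational(-664054, 149385), -524), Rational(1, 1845)) = Mul(Rational(-78941794, 149385), Rational(1, 1845)) = Rational(-78941794, 275615325)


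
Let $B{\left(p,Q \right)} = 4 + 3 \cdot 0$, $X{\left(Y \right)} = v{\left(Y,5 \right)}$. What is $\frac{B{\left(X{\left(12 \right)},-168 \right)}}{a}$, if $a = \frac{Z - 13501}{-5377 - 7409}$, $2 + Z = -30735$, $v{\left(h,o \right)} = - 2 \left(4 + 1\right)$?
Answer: $\frac{8524}{7373} \approx 1.1561$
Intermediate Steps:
$v{\left(h,o \right)} = -10$ ($v{\left(h,o \right)} = \left(-2\right) 5 = -10$)
$Z = -30737$ ($Z = -2 - 30735 = -30737$)
$X{\left(Y \right)} = -10$
$B{\left(p,Q \right)} = 4$ ($B{\left(p,Q \right)} = 4 + 0 = 4$)
$a = \frac{7373}{2131}$ ($a = \frac{-30737 - 13501}{-5377 - 7409} = - \frac{44238}{-12786} = \left(-44238\right) \left(- \frac{1}{12786}\right) = \frac{7373}{2131} \approx 3.4599$)
$\frac{B{\left(X{\left(12 \right)},-168 \right)}}{a} = \frac{4}{\frac{7373}{2131}} = 4 \cdot \frac{2131}{7373} = \frac{8524}{7373}$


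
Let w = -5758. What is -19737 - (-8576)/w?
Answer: -56827111/2879 ≈ -19739.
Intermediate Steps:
-19737 - (-8576)/w = -19737 - (-8576)/(-5758) = -19737 - (-8576)*(-1)/5758 = -19737 - 1*4288/2879 = -19737 - 4288/2879 = -56827111/2879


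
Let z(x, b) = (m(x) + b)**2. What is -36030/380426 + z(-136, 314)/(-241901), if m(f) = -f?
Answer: -42875979015/46012714913 ≈ -0.93183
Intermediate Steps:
z(x, b) = (b - x)**2 (z(x, b) = (-x + b)**2 = (b - x)**2)
-36030/380426 + z(-136, 314)/(-241901) = -36030/380426 + (314 - 1*(-136))**2/(-241901) = -36030*1/380426 + (314 + 136)**2*(-1/241901) = -18015/190213 + 450**2*(-1/241901) = -18015/190213 + 202500*(-1/241901) = -18015/190213 - 202500/241901 = -42875979015/46012714913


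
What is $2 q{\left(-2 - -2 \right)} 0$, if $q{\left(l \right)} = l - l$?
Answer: $0$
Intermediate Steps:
$q{\left(l \right)} = 0$
$2 q{\left(-2 - -2 \right)} 0 = 2 \cdot 0 \cdot 0 = 0 \cdot 0 = 0$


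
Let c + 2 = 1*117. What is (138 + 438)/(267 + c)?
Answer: 288/191 ≈ 1.5079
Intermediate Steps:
c = 115 (c = -2 + 1*117 = -2 + 117 = 115)
(138 + 438)/(267 + c) = (138 + 438)/(267 + 115) = 576/382 = 576*(1/382) = 288/191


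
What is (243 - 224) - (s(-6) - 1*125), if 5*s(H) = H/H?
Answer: 719/5 ≈ 143.80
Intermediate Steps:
s(H) = ⅕ (s(H) = (H/H)/5 = (⅕)*1 = ⅕)
(243 - 224) - (s(-6) - 1*125) = (243 - 224) - (⅕ - 1*125) = 19 - (⅕ - 125) = 19 - 1*(-624/5) = 19 + 624/5 = 719/5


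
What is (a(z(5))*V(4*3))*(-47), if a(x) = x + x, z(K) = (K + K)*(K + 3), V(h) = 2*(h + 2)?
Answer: -210560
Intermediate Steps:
V(h) = 4 + 2*h (V(h) = 2*(2 + h) = 4 + 2*h)
z(K) = 2*K*(3 + K) (z(K) = (2*K)*(3 + K) = 2*K*(3 + K))
a(x) = 2*x
(a(z(5))*V(4*3))*(-47) = ((2*(2*5*(3 + 5)))*(4 + 2*(4*3)))*(-47) = ((2*(2*5*8))*(4 + 2*12))*(-47) = ((2*80)*(4 + 24))*(-47) = (160*28)*(-47) = 4480*(-47) = -210560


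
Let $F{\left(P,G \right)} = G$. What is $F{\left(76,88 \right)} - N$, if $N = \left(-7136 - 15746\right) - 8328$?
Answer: $31298$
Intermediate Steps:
$N = -31210$ ($N = -22882 - 8328 = -31210$)
$F{\left(76,88 \right)} - N = 88 - -31210 = 88 + 31210 = 31298$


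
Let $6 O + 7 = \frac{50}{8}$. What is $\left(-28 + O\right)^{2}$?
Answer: $\frac{50625}{64} \approx 791.02$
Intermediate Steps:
$O = - \frac{1}{8}$ ($O = - \frac{7}{6} + \frac{50 \cdot \frac{1}{8}}{6} = - \frac{7}{6} + \frac{1}{6} \cdot \frac{25}{4} = - \frac{7}{6} + \frac{25}{24} = - \frac{1}{8} \approx -0.125$)
$\left(-28 + O\right)^{2} = \left(-28 - \frac{1}{8}\right)^{2} = \left(- \frac{225}{8}\right)^{2} = \frac{50625}{64}$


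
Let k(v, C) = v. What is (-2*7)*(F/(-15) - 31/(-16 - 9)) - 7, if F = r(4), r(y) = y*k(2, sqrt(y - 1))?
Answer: -1267/75 ≈ -16.893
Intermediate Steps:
r(y) = 2*y (r(y) = y*2 = 2*y)
F = 8 (F = 2*4 = 8)
(-2*7)*(F/(-15) - 31/(-16 - 9)) - 7 = (-2*7)*(8/(-15) - 31/(-16 - 9)) - 7 = -14*(8*(-1/15) - 31/(-25)) - 7 = -14*(-8/15 - 31*(-1/25)) - 7 = -14*(-8/15 + 31/25) - 7 = -14*53/75 - 7 = -742/75 - 7 = -1267/75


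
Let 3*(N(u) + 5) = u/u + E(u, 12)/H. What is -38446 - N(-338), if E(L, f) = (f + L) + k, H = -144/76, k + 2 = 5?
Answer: -4157801/108 ≈ -38498.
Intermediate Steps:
k = 3 (k = -2 + 5 = 3)
H = -36/19 (H = -144*1/76 = -36/19 ≈ -1.8947)
E(L, f) = 3 + L + f (E(L, f) = (f + L) + 3 = (L + f) + 3 = 3 + L + f)
N(u) = -263/36 - 19*u/108 (N(u) = -5 + (u/u + (3 + u + 12)/(-36/19))/3 = -5 + (1 + (15 + u)*(-19/36))/3 = -5 + (1 + (-95/12 - 19*u/36))/3 = -5 + (-83/12 - 19*u/36)/3 = -5 + (-83/36 - 19*u/108) = -263/36 - 19*u/108)
-38446 - N(-338) = -38446 - (-263/36 - 19/108*(-338)) = -38446 - (-263/36 + 3211/54) = -38446 - 1*5633/108 = -38446 - 5633/108 = -4157801/108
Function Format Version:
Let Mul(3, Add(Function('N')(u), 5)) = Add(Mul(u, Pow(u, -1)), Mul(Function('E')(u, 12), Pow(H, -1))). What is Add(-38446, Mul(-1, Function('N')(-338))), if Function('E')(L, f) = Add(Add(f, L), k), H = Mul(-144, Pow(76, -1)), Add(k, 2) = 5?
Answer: Rational(-4157801, 108) ≈ -38498.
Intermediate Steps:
k = 3 (k = Add(-2, 5) = 3)
H = Rational(-36, 19) (H = Mul(-144, Rational(1, 76)) = Rational(-36, 19) ≈ -1.8947)
Function('E')(L, f) = Add(3, L, f) (Function('E')(L, f) = Add(Add(f, L), 3) = Add(Add(L, f), 3) = Add(3, L, f))
Function('N')(u) = Add(Rational(-263, 36), Mul(Rational(-19, 108), u)) (Function('N')(u) = Add(-5, Mul(Rational(1, 3), Add(Mul(u, Pow(u, -1)), Mul(Add(3, u, 12), Pow(Rational(-36, 19), -1))))) = Add(-5, Mul(Rational(1, 3), Add(1, Mul(Add(15, u), Rational(-19, 36))))) = Add(-5, Mul(Rational(1, 3), Add(1, Add(Rational(-95, 12), Mul(Rational(-19, 36), u))))) = Add(-5, Mul(Rational(1, 3), Add(Rational(-83, 12), Mul(Rational(-19, 36), u)))) = Add(-5, Add(Rational(-83, 36), Mul(Rational(-19, 108), u))) = Add(Rational(-263, 36), Mul(Rational(-19, 108), u)))
Add(-38446, Mul(-1, Function('N')(-338))) = Add(-38446, Mul(-1, Add(Rational(-263, 36), Mul(Rational(-19, 108), -338)))) = Add(-38446, Mul(-1, Add(Rational(-263, 36), Rational(3211, 54)))) = Add(-38446, Mul(-1, Rational(5633, 108))) = Add(-38446, Rational(-5633, 108)) = Rational(-4157801, 108)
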